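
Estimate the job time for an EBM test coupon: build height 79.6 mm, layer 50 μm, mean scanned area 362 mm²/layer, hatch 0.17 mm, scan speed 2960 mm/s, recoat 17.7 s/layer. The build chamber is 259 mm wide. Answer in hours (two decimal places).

8.15 hours

Layers = ⌈79.6/0.05⌉ = 1592.
Per-layer scan distance = 362 / 0.17, so 2129.4 mm.
Per-layer scan time = 2129.4 / 2960 = 0.7194 s.
Layer cycle = 0.7194 + 17.7, so 18.4194 s.
Build time = 1592 × 18.4194 = 29323.6848 s = 8.15 hours.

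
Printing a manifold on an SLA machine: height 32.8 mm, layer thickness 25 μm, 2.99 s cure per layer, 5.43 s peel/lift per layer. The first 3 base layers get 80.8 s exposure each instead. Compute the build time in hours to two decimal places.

Number of layers: 32.8 / 0.025 → 1312 (rounded up).
Burn-in layers = 3 × (80.8 + 5.43) = 258.69 s.
Normal layers: 1309 × (2.99 + 5.43) → 11021.78 s.
Sum: 258.69 + 11021.78 = 11280.47 s → 3.13 hours.

3.13 hours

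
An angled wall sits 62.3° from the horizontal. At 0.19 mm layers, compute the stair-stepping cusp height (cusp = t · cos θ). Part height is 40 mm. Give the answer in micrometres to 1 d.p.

cos(62.3°) = 0.4648, so cusp = 0.19 × 0.4648 = 0.088312 mm → 88.3 μm.

88.3 μm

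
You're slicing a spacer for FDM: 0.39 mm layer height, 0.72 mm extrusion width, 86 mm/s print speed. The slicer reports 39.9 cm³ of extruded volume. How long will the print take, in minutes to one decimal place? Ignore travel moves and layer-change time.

Bead cross-section: 0.39 × 0.72 → 0.2808 mm².
Total extruded path = 39900/0.2808 = 142094 mm.
Extrusion time = 142094 / 86 = 1652.3 s.
In the requested units: 1652.3 s = 27.5 minutes.

27.5 minutes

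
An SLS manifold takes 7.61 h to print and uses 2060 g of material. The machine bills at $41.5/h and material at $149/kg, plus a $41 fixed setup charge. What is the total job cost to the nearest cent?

Time charge = 41.5 × 7.61, so $315.815.
Material cost = 149 × 2060/1000 = $306.94.
Total = 315.815 + 306.94 + 41 = 663.755 ≈ $663.76.

$663.76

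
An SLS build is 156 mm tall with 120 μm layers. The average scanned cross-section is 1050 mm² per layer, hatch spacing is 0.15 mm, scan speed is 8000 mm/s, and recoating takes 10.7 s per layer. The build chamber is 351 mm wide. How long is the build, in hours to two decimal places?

Number of layers: 156 / 0.12 → 1300 (rounded up).
Hatch length per layer: 1050 / 0.15 → 7000 mm.
Laser time per layer = 7000 / 8000 = 0.875 s.
Per-layer time: 0.875 + 10.7 → 11.575 s.
1300 layers × 11.575 s/layer = 15047.5 s, i.e. 4.18 hours.

4.18 hours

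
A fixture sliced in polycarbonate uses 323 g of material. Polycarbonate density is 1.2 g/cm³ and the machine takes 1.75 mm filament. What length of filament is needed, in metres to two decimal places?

Extruded volume: 323/1.2 = 269.1667 cm³ (269166.7 mm³).
Filament cross-section = π × (1.75/2)² = 2.4053 mm².
Length = 269166.7 / 2.4053 = 111905.67 mm = 111.91 m.

111.91 m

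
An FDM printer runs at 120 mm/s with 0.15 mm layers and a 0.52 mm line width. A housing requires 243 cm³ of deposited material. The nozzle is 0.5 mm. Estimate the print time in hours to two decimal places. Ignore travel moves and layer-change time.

Line area = 0.15 × 0.52, so 0.078 mm².
Total extruded path = 243000/0.078 = 3115384.6 mm.
Print-move time: 3115384.6 / 120 → 25961.5 s.
Converting: 25961.5 s = 7.21 hours.

7.21 hours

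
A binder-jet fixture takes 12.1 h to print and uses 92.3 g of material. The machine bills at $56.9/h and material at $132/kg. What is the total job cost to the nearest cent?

$700.67

Machine cost = 56.9 × 12.1 = $688.49.
Material cost: 132 × 92.3/1000 → $12.1836.
Job cost: 688.49 + 12.1836 = 700.6736 ≈ $700.67.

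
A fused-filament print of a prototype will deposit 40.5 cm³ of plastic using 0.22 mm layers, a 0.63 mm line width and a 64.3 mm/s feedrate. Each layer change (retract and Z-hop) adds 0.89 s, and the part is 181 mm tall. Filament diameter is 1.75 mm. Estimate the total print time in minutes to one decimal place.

87.9 minutes

Extrusion cross-section = 0.22 × 0.63 = 0.1386 mm².
Path length: 40500 mm³ / 0.1386 mm² → 292207.8 mm.
Time extruding = 292207.8 / 64.3 = 4544.4 s.
Layers = ⌈181/0.22⌉ = 823.
Z-hop total = 823 × 0.89, so 732.47 s.
Altogether 4544.4 + 732.47 = 5276.87 s, i.e. 87.9 minutes.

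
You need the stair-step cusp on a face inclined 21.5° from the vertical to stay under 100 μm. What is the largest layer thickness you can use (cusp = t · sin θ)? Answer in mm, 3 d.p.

0.273 mm

Layer height = cusp / sin(21.5°) = 0.1 / 0.3665 = 0.273 mm.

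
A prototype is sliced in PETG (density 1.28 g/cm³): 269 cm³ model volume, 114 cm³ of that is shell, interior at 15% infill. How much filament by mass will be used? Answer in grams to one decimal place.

175.7 g

Interior volume = 269 − 114, so 155 cm³.
Infill volume: 0.15 × 155 → 23.25 cm³.
Total extruded: 114 + 23.25 → 137.25 cm³.
Mass: 137.25 × 1.28 → 175.68 g.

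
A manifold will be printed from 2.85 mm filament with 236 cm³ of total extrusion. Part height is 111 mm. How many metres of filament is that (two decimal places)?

36.99 m

A = π r² = π × 1.425² = 6.3794 mm².
L = 236000 mm³ / 6.3794 mm² = 36994.07 mm, i.e. 36.99 m.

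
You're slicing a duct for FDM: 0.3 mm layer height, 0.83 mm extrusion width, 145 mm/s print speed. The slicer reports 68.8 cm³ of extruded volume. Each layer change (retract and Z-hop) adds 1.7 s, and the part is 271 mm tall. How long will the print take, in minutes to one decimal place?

Line area = 0.3 × 0.83, so 0.249 mm².
Path length: 68800 mm³ / 0.249 mm² → 276305.2 mm.
Extrusion time: 276305.2 / 145 → 1905.6 s.
Layers = ⌈271/0.3⌉ = 904.
Z-hop total = 904 × 1.7, so 1536.8 s.
Altogether 1905.6 + 1536.8 = 3442.4 s, i.e. 57.4 minutes.

57.4 minutes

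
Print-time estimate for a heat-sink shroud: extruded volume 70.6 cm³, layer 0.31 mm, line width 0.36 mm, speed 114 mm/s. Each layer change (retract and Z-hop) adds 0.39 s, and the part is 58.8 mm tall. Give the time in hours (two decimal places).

1.56 hours

Bead cross-section = 0.31 × 0.36 = 0.1116 mm².
Path length: 70600 mm³ / 0.1116 mm² → 632616.5 mm.
Time extruding = 632616.5 / 114, so 5549.3 s.
Layers = ⌈58.8/0.31⌉ = 190.
Z-hop total: 190 × 0.39 → 74.1 s.
Altogether 5549.3 + 74.1 = 5623.4 s, i.e. 1.56 hours.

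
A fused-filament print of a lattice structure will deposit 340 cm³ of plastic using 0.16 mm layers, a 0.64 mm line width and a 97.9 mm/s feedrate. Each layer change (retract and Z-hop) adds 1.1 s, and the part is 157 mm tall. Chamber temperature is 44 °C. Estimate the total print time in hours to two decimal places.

Bead cross-section = 0.16 × 0.64, so 0.1024 mm².
Path length: 340000 mm³ / 0.1024 mm² → 3320312.5 mm.
Time extruding = 3320312.5 / 97.9, so 33915.3 s.
Layers = ⌈157/0.16⌉ = 982.
Z-hop total: 982 × 1.1 → 1080.2 s.
Altogether 33915.3 + 1080.2 = 34995.5 s, i.e. 9.72 hours.

9.72 hours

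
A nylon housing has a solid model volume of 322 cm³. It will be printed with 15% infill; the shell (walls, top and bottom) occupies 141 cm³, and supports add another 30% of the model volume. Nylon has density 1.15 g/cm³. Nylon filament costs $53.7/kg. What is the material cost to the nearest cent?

Interior volume = 322 − 141, so 181 cm³.
Infill deposited = 0.15 × 181 = 27.15 cm³.
Support: 0.30 × 322 → 96.6 cm³.
Total extruded = 141 + 27.15 + 96.6, so 264.75 cm³.
Mass: 264.75 × 1.15 → 304.4625 g.
At $53.7/kg: 304.4625/1000 × 53.7 = $16.35.

$16.35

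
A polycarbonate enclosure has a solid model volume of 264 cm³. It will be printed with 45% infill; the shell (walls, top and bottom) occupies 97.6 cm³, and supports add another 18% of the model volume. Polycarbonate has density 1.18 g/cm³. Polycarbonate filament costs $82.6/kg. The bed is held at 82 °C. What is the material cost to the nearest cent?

Interior volume = 264 − 97.6 = 166.4 cm³.
Infill volume = 0.45 × 166.4, so 74.88 cm³.
Support = 0.18 × 264 = 47.52 cm³.
Total printed volume = 97.6 + 74.88 + 47.52, so 220 cm³.
Mass = 220 × 1.18 = 259.6 g.
At $82.6/kg: 259.6/1000 × 82.6 = $21.44.

$21.44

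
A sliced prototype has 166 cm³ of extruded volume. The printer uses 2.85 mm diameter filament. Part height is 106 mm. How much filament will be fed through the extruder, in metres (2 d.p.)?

26.02 m

A = π r² = π × 1.425² = 6.3794 mm².
L = 166000 mm³ / 6.3794 mm² = 26021.26 mm, i.e. 26.02 m.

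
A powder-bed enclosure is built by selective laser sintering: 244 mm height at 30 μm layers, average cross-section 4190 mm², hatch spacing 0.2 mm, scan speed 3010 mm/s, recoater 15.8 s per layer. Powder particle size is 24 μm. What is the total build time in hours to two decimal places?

51.43 hours

Layer count = ceil(244 / 0.03) = 8134.
Scan path per layer: 4190 / 0.2 → 20950 mm.
Scan time per layer = 20950 / 3010 = 6.9601 s.
Per-layer time: 6.9601 + 15.8 → 22.7601 s.
Build time = 8134 × 22.7601 = 185130.6534 s = 51.43 hours.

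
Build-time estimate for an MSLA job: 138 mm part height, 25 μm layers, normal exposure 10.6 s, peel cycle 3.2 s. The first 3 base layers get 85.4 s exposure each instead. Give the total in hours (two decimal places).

21.22 hours

Number of layers: 138 / 0.025 → 5520 (rounded up).
Bottom layers: 3 × (85.4 + 3.2) → 265.8 s.
Regular layers: 5517 × (10.6 + 3.2) → 76134.6 s.
Total = 265.8 + 76134.6 = 76400.4 s = 21.22 hours.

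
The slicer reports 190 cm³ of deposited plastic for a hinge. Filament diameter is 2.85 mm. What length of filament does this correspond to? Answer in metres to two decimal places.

29.78 m

Cross-section of 2.85 mm filament: π·(2.85/2)² = 6.3794 mm².
L = 190000 mm³ / 6.3794 mm² = 29783.37 mm, i.e. 29.78 m.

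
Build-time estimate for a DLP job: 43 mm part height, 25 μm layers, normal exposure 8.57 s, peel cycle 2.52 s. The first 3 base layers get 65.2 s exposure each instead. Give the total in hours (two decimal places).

5.35 hours

Number of layers: 43 / 0.025 → 1720 (rounded up).
Base layers = 3 × (65.2 + 2.52) = 203.16 s.
Normal layers = 1717 × (8.57 + 2.52), so 19041.53 s.
Total = 203.16 + 19041.53 = 19244.69 s = 5.35 hours.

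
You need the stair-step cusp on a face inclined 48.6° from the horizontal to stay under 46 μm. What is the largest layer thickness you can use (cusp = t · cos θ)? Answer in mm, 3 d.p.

0.070 mm

Layer height = cusp / cos(48.6°) = 0.046 / 0.6613 = 0.070 mm.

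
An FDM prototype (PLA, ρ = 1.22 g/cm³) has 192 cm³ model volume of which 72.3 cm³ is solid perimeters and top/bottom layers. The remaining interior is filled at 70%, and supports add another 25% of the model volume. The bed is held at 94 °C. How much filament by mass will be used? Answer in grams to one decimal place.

249.0 g

Infill region = 192 − 72.3, so 119.7 cm³.
Infill deposited: 0.70 × 119.7 → 83.79 cm³.
Support = 0.25 × 192 = 48 cm³.
Total printed volume: 72.3 + 83.79 + 48 → 204.09 cm³.
Mass = 204.09 × 1.22 = 248.9898 g.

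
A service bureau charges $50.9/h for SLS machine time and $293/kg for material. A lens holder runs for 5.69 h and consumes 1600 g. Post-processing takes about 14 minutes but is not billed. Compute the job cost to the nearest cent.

Machine cost = 50.9 × 5.69 = $289.621.
Material charge: 293 × 1600/1000 → $468.80.
Job cost: 289.621 + 468.80 = 758.421 ≈ $758.42.

$758.42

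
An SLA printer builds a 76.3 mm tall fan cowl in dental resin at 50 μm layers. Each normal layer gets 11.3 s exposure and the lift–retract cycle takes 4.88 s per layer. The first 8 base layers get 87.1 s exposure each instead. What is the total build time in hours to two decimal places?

7.03 hours

Number of layers: 76.3 / 0.05 → 1526 (rounded up).
Bottom layers: 8 × (87.1 + 4.88) → 735.84 s.
Normal layers = 1518 × (11.3 + 4.88) = 24561.24 s.
Sum: 735.84 + 24561.24 = 25297.08 s → 7.03 hours.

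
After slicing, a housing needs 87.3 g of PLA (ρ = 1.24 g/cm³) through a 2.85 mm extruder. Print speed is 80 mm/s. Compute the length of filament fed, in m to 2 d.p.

Volume = 87.3 g / 1.24 g·cm⁻³ = 70.4032 cm³ = 70403.2 mm³.
A = π r² = π × 1.425² = 6.3794 mm².
L = V/A = 70403.2/6.3794 = 11036.02 mm → 11.04 m.

11.04 m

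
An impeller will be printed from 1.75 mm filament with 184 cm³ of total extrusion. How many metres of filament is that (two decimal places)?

76.50 m

Filament cross-section = π × (1.75/2)² = 2.4053 mm².
L = 184000 mm³ / 2.4053 mm² = 76497.73 mm, i.e. 76.50 m.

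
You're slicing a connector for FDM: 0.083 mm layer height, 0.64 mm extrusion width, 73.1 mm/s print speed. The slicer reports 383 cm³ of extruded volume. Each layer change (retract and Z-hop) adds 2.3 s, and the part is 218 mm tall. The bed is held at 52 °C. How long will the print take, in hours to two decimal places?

Extrusion cross-section: 0.083 × 0.64 → 0.05312 mm².
Path length: 383000 mm³ / 0.05312 mm² → 7210090.4 mm.
Print-move time = 7210090.4 / 73.1 = 98633.2 s.
Layer count = ceil(218 / 0.083) = 2627.
Non-print overhead: 2627 × 2.3 → 6042.1 s.
Total = 98633.2 + 6042.1 = 104675.3 s = 29.08 hours.

29.08 hours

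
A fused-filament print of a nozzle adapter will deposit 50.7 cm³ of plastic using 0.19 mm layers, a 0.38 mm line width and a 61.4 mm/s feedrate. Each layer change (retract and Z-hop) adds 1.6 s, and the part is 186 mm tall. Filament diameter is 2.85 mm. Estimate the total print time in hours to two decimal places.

3.61 hours

Extrusion cross-section = 0.19 × 0.38, so 0.0722 mm².
Total extruded path = 50700/0.0722 = 702216.1 mm.
Print-move time = 702216.1 / 61.4 = 11436.7 s.
Layer count = ceil(186 / 0.19) = 979.
Layer-change overhead: 979 × 1.6 → 1566.4 s.
Altogether 11436.7 + 1566.4 = 13003.1 s, i.e. 3.61 hours.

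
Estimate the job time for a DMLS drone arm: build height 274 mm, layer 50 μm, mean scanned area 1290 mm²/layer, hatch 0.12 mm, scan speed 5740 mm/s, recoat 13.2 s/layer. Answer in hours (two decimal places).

Number of layers: 274 / 0.05 → 5480 (rounded up).
Hatch length per layer = 1290 / 0.12, so 10750 mm.
Laser time per layer: 10750 / 5740 → 1.8728 s.
Per-layer time = 1.8728 + 13.2 = 15.0728 s.
5480 layers × 15.0728 s/layer = 82598.944 s, i.e. 22.94 hours.

22.94 hours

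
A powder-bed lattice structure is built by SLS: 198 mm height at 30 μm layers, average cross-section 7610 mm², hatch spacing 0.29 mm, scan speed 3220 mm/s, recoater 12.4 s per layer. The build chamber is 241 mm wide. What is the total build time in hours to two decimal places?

Layers = ⌈198/0.03⌉ = 6600.
Per-layer scan distance: 7610 / 0.29 → 26241.4 mm.
Scan time per layer = 26241.4 / 3220, so 8.1495 s.
Layer cycle = 8.1495 + 12.4, so 20.5495 s.
6600 layers × 20.5495 s/layer = 135626.7 s, i.e. 37.67 hours.

37.67 hours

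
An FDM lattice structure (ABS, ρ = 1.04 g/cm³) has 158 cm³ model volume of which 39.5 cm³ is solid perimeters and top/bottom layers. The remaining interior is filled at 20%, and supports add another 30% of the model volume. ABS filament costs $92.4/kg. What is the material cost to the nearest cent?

$10.63

Volume inside the shell: 158 − 39.5 → 118.5 cm³.
Infill volume: 0.20 × 118.5 → 23.7 cm³.
Support = 0.30 × 158, so 47.4 cm³.
Total extruded = 39.5 + 23.7 + 47.4, so 110.6 cm³.
Mass: 110.6 × 1.04 → 115.024 g.
At $92.4/kg: 115.024/1000 × 92.4 = $10.63.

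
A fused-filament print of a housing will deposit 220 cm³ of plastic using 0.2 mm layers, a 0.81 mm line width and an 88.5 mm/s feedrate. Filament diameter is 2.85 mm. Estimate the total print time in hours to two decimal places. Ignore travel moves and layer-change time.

Extrusion cross-section = 0.2 × 0.81 = 0.162 mm².
Path length: 220000 mm³ / 0.162 mm² → 1358024.7 mm.
Print-move time = 1358024.7 / 88.5 = 15344.9 s.
That's 15344.9 s → 4.26 hours.

4.26 hours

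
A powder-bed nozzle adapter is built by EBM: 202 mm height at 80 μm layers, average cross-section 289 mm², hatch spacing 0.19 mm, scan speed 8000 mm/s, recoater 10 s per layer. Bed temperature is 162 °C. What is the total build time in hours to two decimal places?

Number of layers: 202 / 0.08 → 2525 (rounded up).
Per-layer scan distance = 289 / 0.19, so 1521.1 mm.
Per-layer scan time = 1521.1 / 8000 = 0.1901 s.
Layer cycle = 0.1901 + 10, so 10.1901 s.
Total: 2525 × 10.1901 s = 25730.0025 s → 7.15 hours.

7.15 hours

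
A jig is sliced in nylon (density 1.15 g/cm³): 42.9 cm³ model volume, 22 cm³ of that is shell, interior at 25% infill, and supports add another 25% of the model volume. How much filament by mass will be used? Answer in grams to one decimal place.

Volume inside the shell: 42.9 − 22 → 20.9 cm³.
Infill volume = 0.25 × 20.9, so 5.225 cm³.
Support: 0.25 × 42.9 → 10.725 cm³.
Deposited volume = 22 + 5.225 + 10.725 = 37.95 cm³.
Mass = 37.95 × 1.15 = 43.6425 g.

43.6 g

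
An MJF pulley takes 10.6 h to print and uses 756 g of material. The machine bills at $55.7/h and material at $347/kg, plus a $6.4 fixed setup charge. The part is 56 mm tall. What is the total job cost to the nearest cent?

Time charge = 55.7 × 10.6, so $590.42.
Material cost: 347 × 756/1000 → $262.332.
Total = 590.42 + 262.332 + 6.4 = 859.152 ≈ $859.15.

$859.15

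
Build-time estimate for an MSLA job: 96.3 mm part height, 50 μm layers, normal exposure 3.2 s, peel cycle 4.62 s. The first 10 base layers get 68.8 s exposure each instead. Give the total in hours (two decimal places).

4.37 hours

Layers = ⌈96.3/0.05⌉ = 1926.
Burn-in layers = 10 × (68.8 + 4.62), so 734.2 s.
Remaining layers = 1916 × (3.2 + 4.62), so 14983.12 s.
Total = 734.2 + 14983.12 = 15717.32 s = 4.37 hours.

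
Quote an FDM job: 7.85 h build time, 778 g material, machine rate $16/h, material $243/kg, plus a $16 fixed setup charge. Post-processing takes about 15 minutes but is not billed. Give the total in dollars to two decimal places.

$330.65

Time charge = 16 × 7.85, so $125.60.
Feedstock cost: 243 × 778/1000 → $189.054.
Total = 125.60 + 189.054 + 16 = 330.654 ≈ $330.65.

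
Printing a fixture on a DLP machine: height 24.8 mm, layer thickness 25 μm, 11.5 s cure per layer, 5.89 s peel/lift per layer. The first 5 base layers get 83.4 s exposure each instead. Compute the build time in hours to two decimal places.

Layers = ⌈24.8/0.025⌉ = 992.
Base layers = 5 × (83.4 + 5.89), so 446.45 s.
Remaining layers = 987 × (11.5 + 5.89), so 17163.93 s.
Total = 446.45 + 17163.93 = 17610.38 s = 4.89 hours.

4.89 hours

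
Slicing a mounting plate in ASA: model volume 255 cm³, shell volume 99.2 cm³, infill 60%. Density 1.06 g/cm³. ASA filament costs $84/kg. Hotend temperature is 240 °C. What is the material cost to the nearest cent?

$17.16

Infill region = 255 − 99.2 = 155.8 cm³.
Infill volume: 0.60 × 155.8 → 93.48 cm³.
Total printed volume = 99.2 + 93.48, so 192.68 cm³.
Mass = 192.68 × 1.06, so 204.2408 g.
At $84/kg: 204.2408/1000 × 84 = $17.16.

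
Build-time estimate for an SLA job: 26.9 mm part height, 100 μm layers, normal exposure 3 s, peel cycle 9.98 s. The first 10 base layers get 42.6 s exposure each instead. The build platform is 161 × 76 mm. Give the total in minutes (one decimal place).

64.8 minutes

Layers = ⌈26.9/0.1⌉ = 269.
Base layers = 10 × (42.6 + 9.98) = 525.8 s.
Normal layers = 259 × (3 + 9.98), so 3361.82 s.
Total = 525.8 + 3361.82 = 3887.62 s = 64.8 minutes.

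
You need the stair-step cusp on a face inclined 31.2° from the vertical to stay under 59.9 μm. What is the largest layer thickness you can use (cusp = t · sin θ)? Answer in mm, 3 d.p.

Layer height = cusp / sin(31.2°) = 0.0599 / 0.5180 = 0.116 mm.

0.116 mm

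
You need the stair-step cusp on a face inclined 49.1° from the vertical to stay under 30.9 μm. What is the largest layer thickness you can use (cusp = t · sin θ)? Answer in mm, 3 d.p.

Layer height = cusp / sin(49.1°) = 0.0309 / 0.7559 = 0.041 mm.

0.041 mm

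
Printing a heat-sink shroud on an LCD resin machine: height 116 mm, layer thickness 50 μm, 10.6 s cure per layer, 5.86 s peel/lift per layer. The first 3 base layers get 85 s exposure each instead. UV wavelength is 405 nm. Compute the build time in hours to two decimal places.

10.67 hours

Layer count = ceil(116 / 0.05) = 2320.
Burn-in layers = 3 × (85 + 5.86) = 272.58 s.
Normal layers = 2317 × (10.6 + 5.86), so 38137.82 s.
Total = 272.58 + 38137.82 = 38410.4 s = 10.67 hours.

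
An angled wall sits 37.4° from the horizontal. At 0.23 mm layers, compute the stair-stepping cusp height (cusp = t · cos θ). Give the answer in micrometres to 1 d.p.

182.7 μm

Cusp = layer height × cos(37.4°) = 0.23 × 0.7944 = 0.182712 mm = 182.7 μm.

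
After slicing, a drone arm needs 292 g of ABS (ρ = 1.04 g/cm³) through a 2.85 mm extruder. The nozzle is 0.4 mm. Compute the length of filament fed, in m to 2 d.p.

Volume = 292 g / 1.04 g·cm⁻³ = 280.7692 cm³ = 280769.2 mm³.
Cross-section of 2.85 mm filament: π·(2.85/2)² = 6.3794 mm².
Length = 280769.2 / 6.3794 = 44011.85 mm = 44.01 m.

44.01 m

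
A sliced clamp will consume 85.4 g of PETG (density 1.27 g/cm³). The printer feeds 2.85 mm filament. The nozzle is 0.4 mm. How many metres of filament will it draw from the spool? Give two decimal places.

10.54 m

Volume = 85.4 g / 1.27 g·cm⁻³ = 67.2441 cm³ = 67244.1 mm³.
Filament cross-section = π × (2.85/2)² = 6.3794 mm².
L = V/A = 67244.1/6.3794 = 10540.82 mm → 10.54 m.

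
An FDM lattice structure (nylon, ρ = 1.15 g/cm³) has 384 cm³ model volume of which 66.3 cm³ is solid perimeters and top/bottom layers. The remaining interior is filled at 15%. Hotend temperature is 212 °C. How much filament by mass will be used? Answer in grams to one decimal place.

Interior volume: 384 − 66.3 → 317.7 cm³.
Infill volume = 0.15 × 317.7 = 47.655 cm³.
Deposited volume = 66.3 + 47.655 = 113.955 cm³.
Mass: 113.955 × 1.15 → 131.04825 g.

131.0 g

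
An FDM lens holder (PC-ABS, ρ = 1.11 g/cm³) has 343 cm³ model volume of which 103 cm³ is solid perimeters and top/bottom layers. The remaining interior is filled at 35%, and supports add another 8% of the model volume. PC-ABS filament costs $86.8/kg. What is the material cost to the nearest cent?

$20.66

Infill region: 343 − 103 → 240 cm³.
Deposited infill = 0.35 × 240 = 84 cm³.
Support = 0.08 × 343 = 27.44 cm³.
Total extruded = 103 + 84 + 27.44, so 214.44 cm³.
Mass: 214.44 × 1.11 → 238.0284 g.
At $86.8/kg: 238.0284/1000 × 86.8 = $20.66.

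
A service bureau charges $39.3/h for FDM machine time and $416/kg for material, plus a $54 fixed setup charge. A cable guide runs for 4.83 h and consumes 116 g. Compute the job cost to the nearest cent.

Machine-time cost: 39.3 × 4.83 → $189.819.
Material charge = 416 × 116/1000 = $48.256.
Adding setup: 189.819 + 48.256 + 54 → 292.075 ≈ $292.08.

$292.08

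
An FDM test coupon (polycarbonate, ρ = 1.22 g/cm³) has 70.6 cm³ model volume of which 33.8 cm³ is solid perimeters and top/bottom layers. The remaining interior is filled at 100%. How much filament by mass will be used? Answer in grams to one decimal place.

86.1 g

Infill region: 70.6 − 33.8 → 36.8 cm³.
Deposited infill = 1.00 × 36.8 = 36.8 cm³.
Deposited volume = 33.8 + 36.8, so 70.6 cm³.
Mass: 70.6 × 1.22 → 86.132 g.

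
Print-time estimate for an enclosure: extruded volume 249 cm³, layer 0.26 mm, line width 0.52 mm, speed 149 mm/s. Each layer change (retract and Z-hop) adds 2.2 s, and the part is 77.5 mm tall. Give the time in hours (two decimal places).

3.62 hours

Line area = 0.26 × 0.52 = 0.1352 mm².
Path length: 249000 mm³ / 0.1352 mm² → 1841716 mm.
Time extruding: 1841716 / 149 → 12360.5 s.
Layer count = ceil(77.5 / 0.26) = 299.
Z-hop total = 299 × 2.2, so 657.8 s.
Altogether 12360.5 + 657.8 = 13018.3 s, i.e. 3.62 hours.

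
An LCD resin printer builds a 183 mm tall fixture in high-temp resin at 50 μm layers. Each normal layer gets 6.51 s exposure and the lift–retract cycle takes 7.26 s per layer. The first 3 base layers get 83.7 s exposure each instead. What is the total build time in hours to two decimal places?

Layer count = ceil(183 / 0.05) = 3660.
Burn-in layers: 3 × (83.7 + 7.26) → 272.88 s.
Remaining layers: 3657 × (6.51 + 7.26) → 50356.89 s.
Sum: 272.88 + 50356.89 = 50629.77 s → 14.06 hours.

14.06 hours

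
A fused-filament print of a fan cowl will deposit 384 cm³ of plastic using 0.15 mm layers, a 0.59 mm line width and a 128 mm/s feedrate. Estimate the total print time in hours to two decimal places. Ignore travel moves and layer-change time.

9.42 hours

Bead cross-section = 0.15 × 0.59, so 0.0885 mm².
Toolpath length = 384 cm³ / 0.0885 mm² = 384000 / 0.0885 = 4338983.1 mm.
Print-move time: 4338983.1 / 128 → 33898.3 s.
In the requested units: 33898.3 s = 9.42 hours.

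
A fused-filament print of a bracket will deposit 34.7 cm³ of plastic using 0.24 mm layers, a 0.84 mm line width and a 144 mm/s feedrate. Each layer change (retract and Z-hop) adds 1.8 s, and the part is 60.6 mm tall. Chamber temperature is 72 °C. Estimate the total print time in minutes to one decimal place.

27.5 minutes

Line area = 0.24 × 0.84, so 0.2016 mm².
Total extruded path = 34700/0.2016 = 172123 mm.
Print-move time = 172123 / 144, so 1195.3 s.
Number of layers: 60.6 / 0.24 → 253 (rounded up).
Layer-change overhead: 253 × 1.8 → 455.4 s.
Altogether 1195.3 + 455.4 = 1650.7 s, i.e. 27.5 minutes.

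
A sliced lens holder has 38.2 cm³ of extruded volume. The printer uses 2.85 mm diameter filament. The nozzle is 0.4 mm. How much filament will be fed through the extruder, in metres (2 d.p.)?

Cross-section of 2.85 mm filament: π·(2.85/2)² = 6.3794 mm².
Length = 38.2 cm³ / 6.3794 mm² = 38200 / 6.3794 = 5988.02 mm = 5.99 m.

5.99 m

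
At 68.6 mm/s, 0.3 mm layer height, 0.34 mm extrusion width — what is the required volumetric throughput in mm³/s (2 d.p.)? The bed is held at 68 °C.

Bead cross-section = 0.3 × 0.34 = 0.102 mm².
Volumetric flow = 68.6 × 0.102 = 7.00 mm³/s.

7.00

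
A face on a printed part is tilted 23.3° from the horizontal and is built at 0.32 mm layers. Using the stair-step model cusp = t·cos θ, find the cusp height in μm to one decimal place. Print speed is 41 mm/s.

h_c = t·cos θ = 0.32 × 0.9184 = 0.293888 mm (293.9 μm).

293.9 μm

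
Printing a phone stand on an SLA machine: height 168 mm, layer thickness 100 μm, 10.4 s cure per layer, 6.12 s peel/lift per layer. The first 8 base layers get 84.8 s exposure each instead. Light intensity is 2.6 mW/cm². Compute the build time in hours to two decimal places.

7.87 hours

Layer count = ceil(168 / 0.1) = 1680.
Base layers: 8 × (84.8 + 6.12) → 727.36 s.
Remaining layers: 1672 × (10.4 + 6.12) → 27621.44 s.
Total = 727.36 + 27621.44 = 28348.8 s = 7.87 hours.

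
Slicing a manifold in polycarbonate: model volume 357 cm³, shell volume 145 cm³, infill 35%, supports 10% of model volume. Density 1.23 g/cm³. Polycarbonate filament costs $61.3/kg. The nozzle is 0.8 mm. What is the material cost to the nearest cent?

$19.22

Volume inside the shell = 357 − 145 = 212 cm³.
Deposited infill = 0.35 × 212, so 74.2 cm³.
Support = 0.10 × 357, so 35.7 cm³.
Deposited volume = 145 + 74.2 + 35.7, so 254.9 cm³.
Mass: 254.9 × 1.23 → 313.527 g.
Cost = 313.527 g / 1000 × $61.3/kg = $19.22.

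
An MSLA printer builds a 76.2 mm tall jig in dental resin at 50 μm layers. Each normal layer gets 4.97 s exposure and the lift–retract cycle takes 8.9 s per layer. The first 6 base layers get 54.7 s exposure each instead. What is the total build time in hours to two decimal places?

5.95 hours

Number of layers: 76.2 / 0.05 → 1524 (rounded up).
Bottom layers: 6 × (54.7 + 8.9) → 381.6 s.
Normal layers = 1518 × (4.97 + 8.9) = 21054.66 s.
Total = 381.6 + 21054.66 = 21436.26 s = 5.95 hours.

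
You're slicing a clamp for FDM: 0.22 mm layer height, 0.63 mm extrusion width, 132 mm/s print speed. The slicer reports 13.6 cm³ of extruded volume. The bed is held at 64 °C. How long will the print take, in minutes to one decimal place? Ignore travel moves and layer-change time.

12.4 minutes

Line area = 0.22 × 0.63 = 0.1386 mm².
Total extruded path = 13600/0.1386 = 98124.1 mm.
Time extruding = 98124.1 / 132, so 743.4 s.
That's 743.4 s → 12.4 minutes.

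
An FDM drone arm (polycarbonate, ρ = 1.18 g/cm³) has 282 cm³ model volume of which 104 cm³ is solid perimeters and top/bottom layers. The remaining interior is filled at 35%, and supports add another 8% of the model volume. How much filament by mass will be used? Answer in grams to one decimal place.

222.9 g

Infill region: 282 − 104 → 178 cm³.
Infill volume = 0.35 × 178 = 62.3 cm³.
Support = 0.08 × 282, so 22.56 cm³.
Total printed volume = 104 + 62.3 + 22.56, so 188.86 cm³.
Mass: 188.86 × 1.18 → 222.8548 g.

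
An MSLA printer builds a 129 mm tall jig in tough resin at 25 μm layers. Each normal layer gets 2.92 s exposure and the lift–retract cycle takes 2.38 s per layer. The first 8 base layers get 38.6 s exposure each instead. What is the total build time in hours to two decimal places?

7.68 hours

Layer count = ceil(129 / 0.025) = 5160.
Bottom layers = 8 × (38.6 + 2.38), so 327.84 s.
Remaining layers: 5152 × (2.92 + 2.38) → 27305.6 s.
Total = 327.84 + 27305.6 = 27633.44 s = 7.68 hours.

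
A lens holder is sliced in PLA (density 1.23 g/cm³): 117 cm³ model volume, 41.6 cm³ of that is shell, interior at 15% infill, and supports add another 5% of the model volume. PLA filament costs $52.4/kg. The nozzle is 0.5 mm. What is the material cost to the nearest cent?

$3.79

Interior volume: 117 − 41.6 → 75.4 cm³.
Infill volume = 0.15 × 75.4 = 11.31 cm³.
Support = 0.05 × 117 = 5.85 cm³.
Total printed volume = 41.6 + 11.31 + 5.85 = 58.76 cm³.
Mass = 58.76 × 1.23 = 72.2748 g.
Cost = 72.2748 g / 1000 × $52.4/kg = $3.79.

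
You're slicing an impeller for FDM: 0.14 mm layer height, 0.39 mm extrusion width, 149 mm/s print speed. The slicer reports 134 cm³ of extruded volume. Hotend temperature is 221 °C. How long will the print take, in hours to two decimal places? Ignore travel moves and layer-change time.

Extrusion cross-section = 0.14 × 0.39 = 0.0546 mm².
Total extruded path = 134000/0.0546 = 2454212.5 mm.
Time extruding: 2454212.5 / 149 → 16471.2 s.
That's 16471.2 s → 4.58 hours.

4.58 hours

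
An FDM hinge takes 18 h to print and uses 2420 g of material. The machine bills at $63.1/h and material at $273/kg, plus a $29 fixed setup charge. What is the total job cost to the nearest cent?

Time charge = 63.1 × 18, so $1135.80.
Material charge: 273 × 2420/1000 → $660.66.
Adding setup: 1135.80 + 660.66 + 29 → $1825.46.

$1825.46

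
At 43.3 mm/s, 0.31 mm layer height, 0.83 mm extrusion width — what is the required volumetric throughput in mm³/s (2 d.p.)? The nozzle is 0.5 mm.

Extrusion cross-section = 0.31 × 0.83, so 0.2573 mm².
Volumetric flow = 43.3 × 0.2573 = 11.14 mm³/s.

11.14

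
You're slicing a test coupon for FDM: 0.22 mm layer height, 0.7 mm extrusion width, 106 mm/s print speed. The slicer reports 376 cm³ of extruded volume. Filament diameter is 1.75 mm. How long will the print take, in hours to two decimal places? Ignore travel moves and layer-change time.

Extrusion cross-section = 0.22 × 0.7, so 0.154 mm².
Path length: 376000 mm³ / 0.154 mm² → 2441558.4 mm.
Time extruding = 2441558.4 / 106 = 23033.6 s.
In the requested units: 23033.6 s = 6.40 hours.

6.40 hours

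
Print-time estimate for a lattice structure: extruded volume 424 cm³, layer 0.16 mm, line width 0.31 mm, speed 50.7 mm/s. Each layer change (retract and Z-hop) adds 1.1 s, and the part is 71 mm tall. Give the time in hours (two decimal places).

46.97 hours

Bead cross-section = 0.16 × 0.31 = 0.0496 mm².
Toolpath length = 424 cm³ / 0.0496 mm² = 424000 / 0.0496 = 8548387.1 mm.
Extrusion time: 8548387.1 / 50.7 → 168607.2 s.
Number of layers: 71 / 0.16 → 444 (rounded up).
Layer-change overhead = 444 × 1.1, so 488.4 s.
Total = 168607.2 + 488.4 = 169095.6 s = 46.97 hours.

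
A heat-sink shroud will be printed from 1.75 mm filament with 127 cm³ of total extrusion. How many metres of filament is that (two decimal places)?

52.80 m

A = π r² = π × 0.875² = 2.4053 mm².
L = 127000 mm³ / 2.4053 mm² = 52800.07 mm, i.e. 52.80 m.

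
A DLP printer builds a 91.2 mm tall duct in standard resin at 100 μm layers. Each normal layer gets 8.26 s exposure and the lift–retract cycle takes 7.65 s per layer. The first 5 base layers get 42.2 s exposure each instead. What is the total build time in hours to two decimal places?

4.08 hours

Number of layers: 91.2 / 0.1 → 912 (rounded up).
Burn-in layers = 5 × (42.2 + 7.65), so 249.25 s.
Remaining layers = 907 × (8.26 + 7.65), so 14430.37 s.
Total = 249.25 + 14430.37 = 14679.62 s = 4.08 hours.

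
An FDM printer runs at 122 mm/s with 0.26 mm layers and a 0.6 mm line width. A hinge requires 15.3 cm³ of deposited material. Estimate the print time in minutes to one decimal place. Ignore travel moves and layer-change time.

13.4 minutes

Line area = 0.26 × 0.6 = 0.156 mm².
Path length: 15300 mm³ / 0.156 mm² → 98076.9 mm.
Time extruding = 98076.9 / 122, so 803.9 s.
In the requested units: 803.9 s = 13.4 minutes.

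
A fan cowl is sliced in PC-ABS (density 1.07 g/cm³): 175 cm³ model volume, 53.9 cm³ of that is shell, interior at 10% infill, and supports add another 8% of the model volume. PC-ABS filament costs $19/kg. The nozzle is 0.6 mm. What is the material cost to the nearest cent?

$1.63

Volume inside the shell = 175 − 53.9, so 121.1 cm³.
Deposited infill = 0.10 × 121.1 = 12.11 cm³.
Support = 0.08 × 175, so 14 cm³.
Total printed volume = 53.9 + 12.11 + 14 = 80.01 cm³.
Mass = 80.01 × 1.07 = 85.6107 g.
Cost = 85.6107 g / 1000 × $19/kg = $1.63.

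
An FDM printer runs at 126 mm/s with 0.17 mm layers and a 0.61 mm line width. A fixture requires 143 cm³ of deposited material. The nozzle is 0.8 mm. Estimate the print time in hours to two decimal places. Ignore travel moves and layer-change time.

3.04 hours

Bead cross-section = 0.17 × 0.61 = 0.1037 mm².
Total extruded path = 143000/0.1037 = 1378977.8 mm.
Time extruding = 1378977.8 / 126 = 10944.3 s.
Converting: 10944.3 s = 3.04 hours.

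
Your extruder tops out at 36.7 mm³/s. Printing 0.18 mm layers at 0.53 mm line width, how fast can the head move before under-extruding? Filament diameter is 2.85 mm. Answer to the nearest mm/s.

Extrusion cross-section = 0.18 × 0.53 = 0.0954 mm².
v_max = Q/A = 36.7/0.0954 = 384.70 mm/s → 385 mm/s.

385 mm/s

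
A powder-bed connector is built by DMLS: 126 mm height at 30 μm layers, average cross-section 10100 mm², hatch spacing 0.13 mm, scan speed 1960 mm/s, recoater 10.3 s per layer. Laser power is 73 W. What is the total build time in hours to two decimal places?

58.26 hours

Layers = ⌈126/0.03⌉ = 4200.
Scan path per layer = 10100 / 0.13, so 77692.3 mm.
Laser time per layer = 77692.3 / 1960, so 39.6389 s.
Time per layer: 39.6389 + 10.3 → 49.9389 s.
Total: 4200 × 49.9389 s = 209743.38 s → 58.26 hours.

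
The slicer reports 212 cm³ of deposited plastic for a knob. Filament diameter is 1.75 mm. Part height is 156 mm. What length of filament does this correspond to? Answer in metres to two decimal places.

88.14 m

Filament cross-section = π × (1.75/2)² = 2.4053 mm².
Length = 212 cm³ / 2.4053 mm² = 212000 / 2.4053 = 88138.69 mm = 88.14 m.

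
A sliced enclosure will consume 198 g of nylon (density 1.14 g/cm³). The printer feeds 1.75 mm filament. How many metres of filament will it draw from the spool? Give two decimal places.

Extruded volume: 198/1.14 = 173.6842 cm³ (173684.2 mm³).
Cross-section of 1.75 mm filament: π·(1.75/2)² = 2.4053 mm².
L = V/A = 173684.2/2.4053 = 72208.96 mm → 72.21 m.

72.21 m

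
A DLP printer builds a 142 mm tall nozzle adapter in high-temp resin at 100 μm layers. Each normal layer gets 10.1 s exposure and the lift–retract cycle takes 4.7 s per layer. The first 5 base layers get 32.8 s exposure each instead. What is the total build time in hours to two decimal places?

5.87 hours

Layer count = ceil(142 / 0.1) = 1420.
Burn-in layers = 5 × (32.8 + 4.7), so 187.5 s.
Regular layers = 1415 × (10.1 + 4.7) = 20942 s.
Total = 187.5 + 20942 = 21129.5 s = 5.87 hours.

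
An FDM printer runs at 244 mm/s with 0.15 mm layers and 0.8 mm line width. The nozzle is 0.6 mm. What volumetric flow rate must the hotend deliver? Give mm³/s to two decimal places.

Bead cross-section: 0.15 × 0.8 → 0.12 mm².
Volumetric flow = 244 × 0.12 = 29.28 mm³/s.

29.28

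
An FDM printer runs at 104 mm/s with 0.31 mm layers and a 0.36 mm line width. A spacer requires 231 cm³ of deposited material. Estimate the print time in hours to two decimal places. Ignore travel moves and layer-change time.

5.53 hours

Line area = 0.31 × 0.36 = 0.1116 mm².
Path length: 231000 mm³ / 0.1116 mm² → 2069892.5 mm.
Print-move time = 2069892.5 / 104 = 19902.8 s.
19902.8 s = 5.53 hours.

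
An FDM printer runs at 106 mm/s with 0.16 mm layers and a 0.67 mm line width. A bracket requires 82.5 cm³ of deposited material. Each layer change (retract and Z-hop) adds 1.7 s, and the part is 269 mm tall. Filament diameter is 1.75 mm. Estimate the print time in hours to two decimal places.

2.81 hours

Bead cross-section = 0.16 × 0.67, so 0.1072 mm².
Toolpath length = 82.5 cm³ / 0.1072 mm² = 82500 / 0.1072 = 769589.6 mm.
Time extruding: 769589.6 / 106 → 7260.3 s.
Layers = ⌈269/0.16⌉ = 1682.
Z-hop total = 1682 × 1.7, so 2859.4 s.
Total = 7260.3 + 2859.4 = 10119.7 s = 2.81 hours.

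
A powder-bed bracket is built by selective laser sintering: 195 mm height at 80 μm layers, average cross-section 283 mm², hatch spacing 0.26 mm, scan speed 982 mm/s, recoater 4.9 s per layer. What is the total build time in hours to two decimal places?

4.07 hours

Number of layers: 195 / 0.08 → 2438 (rounded up).
Hatch length per layer = 283 / 0.26 = 1088.5 mm.
Per-layer scan time = 1088.5 / 982, so 1.1085 s.
Time per layer = 1.1085 + 4.9 = 6.0085 s.
Build time = 2438 × 6.0085 = 14648.723 s = 4.07 hours.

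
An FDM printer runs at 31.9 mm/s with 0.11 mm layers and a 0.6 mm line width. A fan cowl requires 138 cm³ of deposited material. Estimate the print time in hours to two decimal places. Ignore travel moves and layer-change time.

18.21 hours

Extrusion cross-section = 0.11 × 0.6, so 0.066 mm².
Total extruded path = 138000/0.066 = 2090909.1 mm.
Extrusion time = 2090909.1 / 31.9, so 65545.7 s.
65545.7 s = 18.21 hours.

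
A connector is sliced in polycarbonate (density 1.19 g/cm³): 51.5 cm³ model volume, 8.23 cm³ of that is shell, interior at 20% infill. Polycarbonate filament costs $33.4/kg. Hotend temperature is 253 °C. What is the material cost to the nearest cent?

$0.67

Infill region = 51.5 − 8.23, so 43.27 cm³.
Infill deposited: 0.20 × 43.27 → 8.654 cm³.
Deposited volume: 8.23 + 8.654 → 16.884 cm³.
Mass = 16.884 × 1.19 = 20.09196 g.
Cost = 20.09196 g / 1000 × $33.4/kg = $0.67.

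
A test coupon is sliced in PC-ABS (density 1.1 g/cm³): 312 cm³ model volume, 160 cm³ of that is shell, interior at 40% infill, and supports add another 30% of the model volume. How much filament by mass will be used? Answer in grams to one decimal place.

Interior volume = 312 − 160, so 152 cm³.
Deposited infill: 0.40 × 152 → 60.8 cm³.
Support = 0.30 × 312, so 93.6 cm³.
Deposited volume = 160 + 60.8 + 93.6, so 314.4 cm³.
Mass = 314.4 × 1.1 = 345.84 g.

345.8 g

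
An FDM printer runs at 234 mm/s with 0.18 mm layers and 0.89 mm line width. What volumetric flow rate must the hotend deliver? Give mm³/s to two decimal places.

37.49

A: 0.18 × 0.89 → 0.1602 mm².
Volumetric flow = 234 × 0.1602 = 37.49 mm³/s.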